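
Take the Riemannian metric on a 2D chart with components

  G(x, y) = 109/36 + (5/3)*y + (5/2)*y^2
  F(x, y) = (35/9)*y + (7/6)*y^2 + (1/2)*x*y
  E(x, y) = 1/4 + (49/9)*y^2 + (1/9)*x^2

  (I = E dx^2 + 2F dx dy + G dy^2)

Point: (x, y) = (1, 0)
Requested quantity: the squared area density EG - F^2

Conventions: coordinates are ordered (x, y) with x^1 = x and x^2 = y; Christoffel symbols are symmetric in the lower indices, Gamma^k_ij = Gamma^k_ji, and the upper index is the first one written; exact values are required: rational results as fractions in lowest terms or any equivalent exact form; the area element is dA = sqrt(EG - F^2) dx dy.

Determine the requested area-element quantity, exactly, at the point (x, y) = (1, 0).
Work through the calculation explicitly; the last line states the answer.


E = 13/36, F = 0, G = 109/36; EG - F^2 = 1417/1296

Answer: EG - F^2 = 1417/1296


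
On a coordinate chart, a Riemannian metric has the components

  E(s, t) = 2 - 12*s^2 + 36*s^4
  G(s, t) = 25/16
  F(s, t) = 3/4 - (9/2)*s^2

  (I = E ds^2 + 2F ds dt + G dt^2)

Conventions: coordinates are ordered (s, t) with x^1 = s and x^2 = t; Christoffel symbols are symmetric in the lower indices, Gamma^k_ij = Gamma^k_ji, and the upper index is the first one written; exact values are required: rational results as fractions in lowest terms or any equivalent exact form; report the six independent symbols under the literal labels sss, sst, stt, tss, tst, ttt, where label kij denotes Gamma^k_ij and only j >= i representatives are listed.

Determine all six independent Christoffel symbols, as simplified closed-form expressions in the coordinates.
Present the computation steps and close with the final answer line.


E = 2 - 12*s^2 + 36*s^4; F = 3/4 - (9/2)*s^2; G = 25/16
Gamma^k_ij = (1/2) g^{kl} (d_i g_jl + d_j g_il - d_l g_ij), with g^inv = (1/(EG-F^2)) [[G, -F], [-F, E]]
first partials: E_s = -24*s + 144*s^3, E_t = 0, F_s = -9*s, F_t = 0, G_s = 0, G_t = 0
D = EG - F^2 = 41/16 - 12*s^2 + 36*s^4
expanded: Gamma^s_ss = (G E_s - 2F F_s + F E_t)/(2D), Gamma^s_st = (G E_t - F G_s)/(2D), Gamma^s_tt = (2G F_t - G G_s - F G_t)/(2D), Gamma^t_ss = (2E F_s - E E_t - F E_s)/(2D), Gamma^t_st = (E G_s - F E_t)/(2D), Gamma^t_tt = (E G_t - 2F F_t + F G_s)/(2D); substitute and cancel common factors

Answer: Gamma_sss = (1152*s^3 - 192*s)/(576*s^4 - 192*s^2 + 41), Gamma_sst = 0, Gamma_stt = 0, Gamma_tss = -144*s/(576*s^4 - 192*s^2 + 41), Gamma_tst = 0, Gamma_ttt = 0


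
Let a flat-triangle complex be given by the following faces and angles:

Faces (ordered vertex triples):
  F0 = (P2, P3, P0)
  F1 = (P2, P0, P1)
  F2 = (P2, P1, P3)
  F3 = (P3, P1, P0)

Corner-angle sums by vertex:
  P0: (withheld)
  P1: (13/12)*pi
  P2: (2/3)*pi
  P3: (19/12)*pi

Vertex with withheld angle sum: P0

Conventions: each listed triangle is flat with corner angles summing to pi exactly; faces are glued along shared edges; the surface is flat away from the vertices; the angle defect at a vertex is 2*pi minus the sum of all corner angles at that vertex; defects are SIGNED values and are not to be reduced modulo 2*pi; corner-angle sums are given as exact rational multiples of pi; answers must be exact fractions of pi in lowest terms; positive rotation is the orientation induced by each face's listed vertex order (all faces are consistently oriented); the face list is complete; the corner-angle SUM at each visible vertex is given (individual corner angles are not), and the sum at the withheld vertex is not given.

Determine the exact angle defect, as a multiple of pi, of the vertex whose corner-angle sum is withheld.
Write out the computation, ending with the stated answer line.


V = 4, E = 6, F = 4; chi = V - E + F = 2
Gauss-Bonnet: total defect = 2*pi*chi = 4*pi; visible defects sum to (8/3)*pi

Answer: defect(P0) = (4/3)*pi


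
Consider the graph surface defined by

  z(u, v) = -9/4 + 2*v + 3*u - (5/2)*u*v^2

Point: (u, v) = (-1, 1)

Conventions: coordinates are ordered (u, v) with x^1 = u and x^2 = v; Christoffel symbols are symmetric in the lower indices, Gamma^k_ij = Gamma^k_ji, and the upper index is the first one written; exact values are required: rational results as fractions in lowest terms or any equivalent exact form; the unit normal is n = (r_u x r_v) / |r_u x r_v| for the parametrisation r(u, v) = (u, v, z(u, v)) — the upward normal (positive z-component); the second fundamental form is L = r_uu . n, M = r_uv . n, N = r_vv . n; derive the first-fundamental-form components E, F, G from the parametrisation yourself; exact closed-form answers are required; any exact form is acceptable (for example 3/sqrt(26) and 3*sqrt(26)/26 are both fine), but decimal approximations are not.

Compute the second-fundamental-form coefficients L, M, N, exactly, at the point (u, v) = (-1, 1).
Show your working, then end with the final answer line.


z_u = 1/2, z_v = 7, z_uu = 0, z_uv = -5, z_vv = 5
E = 5/4, F = 7/2, G = 50; answer radicand W^2 = 201/4
unnormalised second-form numerators: l = 0, m = -5, n = 5; L = l/sqrt(201/4), and similarly M = m/sqrt(W^2), N = n/sqrt(W^2)

Answer: L = 0, M = -10*sqrt(201)/201, N = 10*sqrt(201)/201


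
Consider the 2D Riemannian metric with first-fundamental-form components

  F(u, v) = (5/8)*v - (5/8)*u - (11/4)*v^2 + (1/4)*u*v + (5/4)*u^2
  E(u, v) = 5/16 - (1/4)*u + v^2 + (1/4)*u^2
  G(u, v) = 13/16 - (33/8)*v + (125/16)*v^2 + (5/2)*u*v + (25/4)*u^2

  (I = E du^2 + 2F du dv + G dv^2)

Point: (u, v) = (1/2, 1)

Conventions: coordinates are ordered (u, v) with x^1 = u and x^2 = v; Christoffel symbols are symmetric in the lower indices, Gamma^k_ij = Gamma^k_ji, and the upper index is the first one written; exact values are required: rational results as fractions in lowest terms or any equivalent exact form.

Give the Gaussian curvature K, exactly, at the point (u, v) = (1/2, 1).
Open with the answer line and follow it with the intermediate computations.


Answer: K = 46976/108241

E = 5/4, F = -2, G = 117/16, EG - F^2 = 329/64 at the point
E_u = 0, E_v = 2, F_u = 7/8, F_v = -19/4, G_u = 35/4, G_v = 51/4
E_vv = 2, F_uv = 1/4, G_uu = 25/2
Compute both Brioschi determinants and normalise by (EG - F^2)^2.
M1 = [[-E_vv/2 + F_uv - G_uu/2, E_u/2, F_u - E_v/2], [F_v - G_u/2, E, F], [G_v/2, F, G]] = [[-7, 0, -1/8], [-73/8, 5/4, -2], [51/8, -2, 117/16]]; det M1 = -9541/256
M2 = [[0, E_v/2, G_u/2], [E_v/2, E, F], [G_u/2, F, G]] = [[0, 1, 35/8], [1, 5/4, -2], [35/8, -2, 117/16]]; det M2 = -12477/256
det M1 - det M2 = 367/32; K = 367/32 / (329/64)^2 = 46976/108241


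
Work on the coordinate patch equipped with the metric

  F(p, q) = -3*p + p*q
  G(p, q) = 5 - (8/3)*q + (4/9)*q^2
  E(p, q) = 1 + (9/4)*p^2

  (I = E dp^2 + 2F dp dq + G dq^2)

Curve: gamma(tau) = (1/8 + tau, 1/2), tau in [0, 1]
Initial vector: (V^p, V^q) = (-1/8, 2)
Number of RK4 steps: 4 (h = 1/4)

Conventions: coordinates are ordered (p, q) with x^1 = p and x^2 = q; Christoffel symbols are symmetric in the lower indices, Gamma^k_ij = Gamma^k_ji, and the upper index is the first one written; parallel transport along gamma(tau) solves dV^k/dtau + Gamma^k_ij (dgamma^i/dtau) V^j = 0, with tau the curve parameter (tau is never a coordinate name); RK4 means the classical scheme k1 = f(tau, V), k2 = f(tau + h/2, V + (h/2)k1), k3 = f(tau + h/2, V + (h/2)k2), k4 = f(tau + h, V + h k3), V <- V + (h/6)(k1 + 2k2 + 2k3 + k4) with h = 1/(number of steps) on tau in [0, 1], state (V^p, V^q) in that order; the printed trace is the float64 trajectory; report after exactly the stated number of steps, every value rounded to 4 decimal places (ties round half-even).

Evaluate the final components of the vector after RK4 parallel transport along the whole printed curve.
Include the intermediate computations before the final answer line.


gamma'(tau) = (1, 0); f(tau, V)^k = -Gamma^k_ij(gamma(tau)) gamma'^i(tau) V^j; h = 1/4; intermediate values shown to 6 dp
curve data and Christoffel symbols at the stage parameters:
  tau = 0.000000: gamma = (0.125000, 0.500000), gamma' = (1.000000, 0.000000); Gamma_ppp = 0.073762, Gamma_ppq = 0.000000, Gamma_pqq = 0.032783, Gamma_qpp = -0.655663, Gamma_qpq = 0.000000, Gamma_qqq = -0.291406
  tau = 0.125000: gamma = (0.250000, 0.500000), gamma' = (1.000000, 0.000000); Gamma_ppp = 0.143553, Gamma_ppq = 0.000000, Gamma_pqq = 0.063802, Gamma_qpp = -0.638015, Gamma_qpq = 0.000000, Gamma_qqq = -0.283562
  tau = 0.250000: gamma = (0.375000, 0.500000), gamma' = (1.000000, 0.000000); Gamma_ppp = 0.206085, Gamma_ppq = 0.000000, Gamma_pqq = 0.091593, Gamma_qpp = -0.610622, Gamma_qpq = 0.000000, Gamma_qqq = -0.271388
  tau = 0.375000: gamma = (0.500000, 0.500000), gamma' = (1.000000, 0.000000); Gamma_ppp = 0.259200, Gamma_ppq = 0.000000, Gamma_pqq = 0.115200, Gamma_qpp = -0.576000, Gamma_qpq = 0.000000, Gamma_qqq = -0.256000
  tau = 0.500000: gamma = (0.625000, 0.500000), gamma' = (1.000000, 0.000000); Gamma_ppp = 0.301985, Gamma_ppq = 0.000000, Gamma_pqq = 0.134216, Gamma_qpp = -0.536863, Gamma_qpq = 0.000000, Gamma_qqq = -0.238606
  tau = 0.625000: gamma = (0.750000, 0.500000), gamma' = (1.000000, 0.000000); Gamma_ppp = 0.334596, Gamma_ppq = 0.000000, Gamma_pqq = 0.148709, Gamma_qpp = -0.495697, Gamma_qpq = 0.000000, Gamma_qqq = -0.220310
  tau = 0.750000: gamma = (0.875000, 0.500000), gamma' = (1.000000, 0.000000); Gamma_ppp = 0.357926, Gamma_ppq = 0.000000, Gamma_pqq = 0.159078, Gamma_qpp = -0.454510, Gamma_qpq = 0.000000, Gamma_qqq = -0.202004
  tau = 0.875000: gamma = (1.000000, 0.500000), gamma' = (1.000000, 0.000000); Gamma_ppp = 0.373272, Gamma_ppq = 0.000000, Gamma_pqq = 0.165899, Gamma_qpp = -0.414747, Gamma_qpq = 0.000000, Gamma_qqq = -0.184332
  tau = 1.000000: gamma = (1.125000, 0.500000), gamma' = (1.000000, 0.000000); Gamma_ppp = 0.382050, Gamma_ppq = 0.000000, Gamma_pqq = 0.169800, Gamma_qpp = -0.377334, Gamma_qpq = 0.000000, Gamma_qqq = -0.167704
step 0: V^p = -0.1250, V^q = 2.0000
step 1: k1 = (0.009220, -0.081958), k2 = (0.017779, -0.079017), k3 = (0.017625, -0.078334), k4 = (0.024853, -0.073637); V <- V + (h/6)(k1 + 2k2 + 2k3 + k4): V^p = -0.1206, V^q = 1.9804
step 2: k1 = (0.024860, -0.073659), k2 = (0.030462, -0.067693), k3 = (0.030280, -0.067290), k4 = (0.034142, -0.060698); V <- V + (h/6)(k1 + 2k2 + 2k3 + k4): V^p = -0.1131, V^q = 1.9636
step 3: k1 = (0.034157, -0.060724), k2 = (0.036417, -0.053952), k3 = (0.036323, -0.053812), k4 = (0.037235, -0.047282); V <- V + (h/6)(k1 + 2k2 + 2k3 + k4): V^p = -0.1041, V^q = 1.9501
step 4: k1 = (0.037251, -0.047302), k2 = (0.037110, -0.041233), k3 = (0.037116, -0.041240), k4 = (0.036216, -0.035769); V <- V + (h/6)(k1 + 2k2 + 2k3 + k4): V^p = -0.0948, V^q = 1.9397

Answer: V^p = -0.0948, V^q = 1.9397


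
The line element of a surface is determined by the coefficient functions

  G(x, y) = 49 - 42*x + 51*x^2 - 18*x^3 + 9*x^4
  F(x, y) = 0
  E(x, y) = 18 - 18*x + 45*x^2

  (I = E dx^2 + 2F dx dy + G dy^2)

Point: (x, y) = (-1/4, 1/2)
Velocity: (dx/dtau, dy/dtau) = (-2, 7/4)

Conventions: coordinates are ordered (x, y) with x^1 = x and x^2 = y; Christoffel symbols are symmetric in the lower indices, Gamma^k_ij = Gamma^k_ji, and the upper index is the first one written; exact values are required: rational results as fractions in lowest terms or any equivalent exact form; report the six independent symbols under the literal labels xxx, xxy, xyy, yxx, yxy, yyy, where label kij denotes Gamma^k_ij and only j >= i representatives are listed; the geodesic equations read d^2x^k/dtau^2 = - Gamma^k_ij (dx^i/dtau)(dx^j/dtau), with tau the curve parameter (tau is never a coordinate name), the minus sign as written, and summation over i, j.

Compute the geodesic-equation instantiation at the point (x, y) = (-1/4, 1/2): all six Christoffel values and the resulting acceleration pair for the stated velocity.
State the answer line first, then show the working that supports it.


Answer: Gamma_xxx = -4/5, Gamma_xxy = 0, Gamma_xyy = 127/90, Gamma_yxx = 0, Gamma_yxy = -72/127, Gamma_yyy = 0; accelerations (d^2x/dtau^2, d^2y/dtau^2) = (-323/288, -504/127)

E = 405/16, F = 0, G = 16129/256 at the point
E_x = -81/2, E_y = 0, F_x = 0, F_y = 0, G_x = -1143/16, G_y = 0
EG - F^2 = 6532245/4096;  g^inv = (4096/6532245) * [[16129/256, 0], [0, 405/16]]
first-kind symbols [ij,l] = (1/2)(d_i g_jl + d_j g_il - d_l g_ij): [xx,x] = E_x/2 = -81/4, [xx,y] = F_x - E_y/2 = 0, [xy,x] = E_y/2 = 0, [xy,y] = G_x/2 = -1143/32, [yy,x] = F_y - G_x/2 = 1143/32, [yy,y] = G_y/2 = 0
Gamma^x_ij = (G*[ij,x] - F*[ij,y])/(EG - F^2), Gamma^y_ij = (E*[ij,y] - F*[ij,x])/(EG - F^2)
Gamma_xxx = -4/5, Gamma_xxy = 0, Gamma_xyy = 127/90, Gamma_yxx = 0, Gamma_yxy = -72/127, Gamma_yyy = 0
d^2x/dtau^2 = -(Gamma_xxx*(-2)^2 + 2*Gamma_xxy*(-2)*(7/4) + Gamma_xyy*(7/4)^2) = -323/288
d^2y/dtau^2 = -(Gamma_yxx*(-2)^2 + 2*Gamma_yxy*(-2)*(7/4) + Gamma_yyy*(7/4)^2) = -504/127


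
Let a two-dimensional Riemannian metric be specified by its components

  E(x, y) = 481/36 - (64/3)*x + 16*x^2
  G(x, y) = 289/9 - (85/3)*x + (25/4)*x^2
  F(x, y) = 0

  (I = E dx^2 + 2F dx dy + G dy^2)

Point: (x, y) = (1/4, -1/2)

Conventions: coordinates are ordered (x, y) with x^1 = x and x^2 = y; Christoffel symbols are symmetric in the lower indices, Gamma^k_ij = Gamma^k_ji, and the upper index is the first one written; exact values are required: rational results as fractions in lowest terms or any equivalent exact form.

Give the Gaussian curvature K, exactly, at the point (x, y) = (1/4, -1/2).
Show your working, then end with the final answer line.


E = 325/36, F = 0, G = 14641/576, EG - F^2 = 4758325/20736 at the point
E_x = -40/3, E_y = 0, F_x = 0, F_y = 0, G_x = -605/24, G_y = 0
E_yy = 0, F_xy = 0, G_xx = 25/2
By Brioschi, K is (det M1 - det M2) divided by (EG - F^2) squared.
M1 = [[-E_yy/2 + F_xy - G_xx/2, E_x/2, F_x - E_y/2], [F_y - G_x/2, E, F], [G_y/2, F, G]] = [[-25/4, -20/3, 0], [605/48, 325/36, 0], [0, 0, 14641/576]]; det M1 = 19399325/27648
M2 = [[0, E_y/2, G_x/2], [E_y/2, E, F], [G_x/2, F, G]] = [[0, 0, -605/48], [0, 325/36, 0], [-605/48, 0, 14641/576]]; det M2 = -118958125/82944
det M1 - det M2 = 44289025/20736; K = 44289025/20736 / (4758325/20736)^2 = 20736/511225

Answer: K = 20736/511225


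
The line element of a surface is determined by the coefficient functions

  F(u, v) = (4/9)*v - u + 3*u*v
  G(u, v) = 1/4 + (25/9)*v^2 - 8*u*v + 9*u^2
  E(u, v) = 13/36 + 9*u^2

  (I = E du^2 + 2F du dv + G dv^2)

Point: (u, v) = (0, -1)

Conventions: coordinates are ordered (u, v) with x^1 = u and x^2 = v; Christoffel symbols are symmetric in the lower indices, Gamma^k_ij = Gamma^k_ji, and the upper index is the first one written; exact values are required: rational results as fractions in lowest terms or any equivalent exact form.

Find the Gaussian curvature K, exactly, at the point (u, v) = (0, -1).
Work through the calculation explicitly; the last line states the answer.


E = 13/36, F = -4/9, G = 109/36, EG - F^2 = 43/48 at the point
E_u = 0, E_v = 0, F_u = -4, F_v = 4/9, G_u = 8, G_v = -50/9
E_vv = 0, F_uv = 3, G_uu = 18
Apply the Brioschi formula K = (det M1 - det M2)/(EG - F^2)^2 over the derivative matrices of E, F, G.
M1 = [[-E_vv/2 + F_uv - G_uu/2, E_u/2, F_u - E_v/2], [F_v - G_u/2, E, F], [G_v/2, F, G]] = [[-6, 0, -4], [-32/9, 13/36, -4/9], [-25/9, -4/9, 109/36]]; det M1 = -377/24
M2 = [[0, E_v/2, G_u/2], [E_v/2, E, F], [G_u/2, F, G]] = [[0, 0, 4], [0, 13/36, -4/9], [4, -4/9, 109/36]]; det M2 = -52/9
det M1 - det M2 = -715/72; K = -715/72 / (43/48)^2 = -22880/1849

Answer: K = -22880/1849


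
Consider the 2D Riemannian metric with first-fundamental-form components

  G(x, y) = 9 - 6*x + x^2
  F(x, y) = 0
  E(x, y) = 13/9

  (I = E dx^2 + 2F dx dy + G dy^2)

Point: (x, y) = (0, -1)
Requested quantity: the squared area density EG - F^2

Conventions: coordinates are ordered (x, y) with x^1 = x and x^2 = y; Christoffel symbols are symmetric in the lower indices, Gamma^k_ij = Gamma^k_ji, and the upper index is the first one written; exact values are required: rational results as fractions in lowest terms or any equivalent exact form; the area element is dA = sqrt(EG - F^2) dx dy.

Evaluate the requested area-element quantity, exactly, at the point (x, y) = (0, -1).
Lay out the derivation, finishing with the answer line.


E = 13/9, F = 0, G = 9; EG - F^2 = 13

Answer: EG - F^2 = 13


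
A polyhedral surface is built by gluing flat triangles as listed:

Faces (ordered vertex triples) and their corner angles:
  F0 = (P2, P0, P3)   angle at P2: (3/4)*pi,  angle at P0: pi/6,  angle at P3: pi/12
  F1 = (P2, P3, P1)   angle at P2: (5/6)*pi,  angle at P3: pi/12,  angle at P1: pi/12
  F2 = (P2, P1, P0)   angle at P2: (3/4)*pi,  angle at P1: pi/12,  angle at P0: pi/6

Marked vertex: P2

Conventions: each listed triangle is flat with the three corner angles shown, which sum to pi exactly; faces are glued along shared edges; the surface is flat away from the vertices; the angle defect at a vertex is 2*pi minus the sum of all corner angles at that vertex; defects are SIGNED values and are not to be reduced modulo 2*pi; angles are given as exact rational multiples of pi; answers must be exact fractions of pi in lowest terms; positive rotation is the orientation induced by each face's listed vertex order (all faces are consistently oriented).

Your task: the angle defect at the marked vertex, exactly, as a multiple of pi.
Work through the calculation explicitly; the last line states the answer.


Sum of corner angles at P2: (7/3)*pi
defect = 2*pi - (7/3)*pi

Answer: defect(P2) = -pi/3


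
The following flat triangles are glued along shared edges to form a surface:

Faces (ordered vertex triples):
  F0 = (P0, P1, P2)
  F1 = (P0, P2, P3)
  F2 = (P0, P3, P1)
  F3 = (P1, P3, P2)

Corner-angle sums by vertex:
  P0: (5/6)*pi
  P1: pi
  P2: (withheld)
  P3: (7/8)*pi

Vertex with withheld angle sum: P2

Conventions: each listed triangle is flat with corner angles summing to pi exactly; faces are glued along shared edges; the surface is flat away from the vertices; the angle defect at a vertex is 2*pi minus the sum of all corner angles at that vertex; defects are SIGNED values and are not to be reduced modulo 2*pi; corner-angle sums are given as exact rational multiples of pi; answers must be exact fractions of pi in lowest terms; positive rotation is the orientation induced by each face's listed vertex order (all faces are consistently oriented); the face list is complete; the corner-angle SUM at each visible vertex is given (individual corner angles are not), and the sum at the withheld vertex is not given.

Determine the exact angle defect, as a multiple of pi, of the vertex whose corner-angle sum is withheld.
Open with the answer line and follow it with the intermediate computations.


Answer: defect(P2) = (17/24)*pi

V = 4, E = 6, F = 4; chi = V - E + F = 2
Gauss-Bonnet: total defect = 2*pi*chi = 4*pi; visible defects sum to (79/24)*pi


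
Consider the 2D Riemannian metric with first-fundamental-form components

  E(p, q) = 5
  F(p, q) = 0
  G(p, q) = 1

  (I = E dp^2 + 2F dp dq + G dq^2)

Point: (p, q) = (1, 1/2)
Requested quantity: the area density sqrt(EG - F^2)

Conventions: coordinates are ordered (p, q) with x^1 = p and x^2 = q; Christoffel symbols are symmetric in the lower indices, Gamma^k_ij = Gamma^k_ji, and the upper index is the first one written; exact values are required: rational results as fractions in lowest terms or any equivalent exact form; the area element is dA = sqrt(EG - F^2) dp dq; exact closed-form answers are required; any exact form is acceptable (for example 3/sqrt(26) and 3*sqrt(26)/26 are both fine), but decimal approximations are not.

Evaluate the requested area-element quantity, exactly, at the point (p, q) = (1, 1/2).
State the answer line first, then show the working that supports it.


Answer: sqrt(EG - F^2) = sqrt(5)

E = 5, F = 0, G = 1; EG - F^2 = 5


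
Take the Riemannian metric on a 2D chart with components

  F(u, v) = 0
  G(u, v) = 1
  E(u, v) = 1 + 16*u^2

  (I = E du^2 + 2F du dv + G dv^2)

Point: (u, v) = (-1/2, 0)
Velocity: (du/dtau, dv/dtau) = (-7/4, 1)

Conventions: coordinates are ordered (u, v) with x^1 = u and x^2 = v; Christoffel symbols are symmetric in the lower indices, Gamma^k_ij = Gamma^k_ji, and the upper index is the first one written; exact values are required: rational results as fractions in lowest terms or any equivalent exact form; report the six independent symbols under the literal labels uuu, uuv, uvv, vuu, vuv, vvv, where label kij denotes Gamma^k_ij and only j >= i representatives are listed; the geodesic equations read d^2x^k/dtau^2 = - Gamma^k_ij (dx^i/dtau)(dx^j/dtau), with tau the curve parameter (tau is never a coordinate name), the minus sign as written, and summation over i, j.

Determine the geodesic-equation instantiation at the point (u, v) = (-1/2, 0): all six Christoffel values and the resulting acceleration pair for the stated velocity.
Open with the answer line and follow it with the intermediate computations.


Answer: Gamma_uuu = -8/5, Gamma_uuv = 0, Gamma_uvv = 0, Gamma_vuu = 0, Gamma_vuv = 0, Gamma_vvv = 0; accelerations (d^2u/dtau^2, d^2v/dtau^2) = (49/10, 0)

E = 5, F = 0, G = 1 at the point
E_u = -16, E_v = 0, F_u = 0, F_v = 0, G_u = 0, G_v = 0
EG - F^2 = 5;  g^inv = (1/5) * [[1, 0], [0, 5]]
first-kind symbols [ij,l] = (1/2)(d_i g_jl + d_j g_il - d_l g_ij): [uu,u] = E_u/2 = -8, [uu,v] = F_u - E_v/2 = 0, [uv,u] = E_v/2 = 0, [uv,v] = G_u/2 = 0, [vv,u] = F_v - G_u/2 = 0, [vv,v] = G_v/2 = 0
Gamma^u_ij = (G*[ij,u] - F*[ij,v])/(EG - F^2), Gamma^v_ij = (E*[ij,v] - F*[ij,u])/(EG - F^2)
Gamma_uuu = -8/5, Gamma_uuv = 0, Gamma_uvv = 0, Gamma_vuu = 0, Gamma_vuv = 0, Gamma_vvv = 0
d^2u/dtau^2 = -(Gamma_uuu*(-7/4)^2 + 2*Gamma_uuv*(-7/4)*(1) + Gamma_uvv*(1)^2) = 49/10
d^2v/dtau^2 = -(Gamma_vuu*(-7/4)^2 + 2*Gamma_vuv*(-7/4)*(1) + Gamma_vvv*(1)^2) = 0


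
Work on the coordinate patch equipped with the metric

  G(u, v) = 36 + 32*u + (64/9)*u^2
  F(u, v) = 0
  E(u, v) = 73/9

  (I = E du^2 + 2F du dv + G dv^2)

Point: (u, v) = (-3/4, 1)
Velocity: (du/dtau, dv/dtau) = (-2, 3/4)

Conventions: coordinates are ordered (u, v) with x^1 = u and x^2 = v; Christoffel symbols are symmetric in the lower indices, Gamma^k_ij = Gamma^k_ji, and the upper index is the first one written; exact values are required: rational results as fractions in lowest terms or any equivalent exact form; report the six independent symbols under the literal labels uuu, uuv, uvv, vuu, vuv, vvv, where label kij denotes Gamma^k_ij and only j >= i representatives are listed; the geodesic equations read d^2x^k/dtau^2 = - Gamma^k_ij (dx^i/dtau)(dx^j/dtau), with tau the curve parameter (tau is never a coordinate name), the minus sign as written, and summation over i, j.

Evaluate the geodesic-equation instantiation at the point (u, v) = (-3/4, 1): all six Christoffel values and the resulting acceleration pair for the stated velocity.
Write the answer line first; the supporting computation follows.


Answer: Gamma_uuu = 0, Gamma_uuv = 0, Gamma_uvv = -96/73, Gamma_vuu = 0, Gamma_vuv = 2/3, Gamma_vvv = 0; accelerations (d^2u/dtau^2, d^2v/dtau^2) = (54/73, 2)

E = 73/9, F = 0, G = 16 at the point
E_u = 0, E_v = 0, F_u = 0, F_v = 0, G_u = 64/3, G_v = 0
EG - F^2 = 1168/9;  g^inv = (9/1168) * [[16, 0], [0, 73/9]]
first-kind symbols [ij,l] = (1/2)(d_i g_jl + d_j g_il - d_l g_ij): [uu,u] = E_u/2 = 0, [uu,v] = F_u - E_v/2 = 0, [uv,u] = E_v/2 = 0, [uv,v] = G_u/2 = 32/3, [vv,u] = F_v - G_u/2 = -32/3, [vv,v] = G_v/2 = 0
Gamma^u_ij = (G*[ij,u] - F*[ij,v])/(EG - F^2), Gamma^v_ij = (E*[ij,v] - F*[ij,u])/(EG - F^2)
Gamma_uuu = 0, Gamma_uuv = 0, Gamma_uvv = -96/73, Gamma_vuu = 0, Gamma_vuv = 2/3, Gamma_vvv = 0
d^2u/dtau^2 = -(Gamma_uuu*(-2)^2 + 2*Gamma_uuv*(-2)*(3/4) + Gamma_uvv*(3/4)^2) = 54/73
d^2v/dtau^2 = -(Gamma_vuu*(-2)^2 + 2*Gamma_vuv*(-2)*(3/4) + Gamma_vvv*(3/4)^2) = 2


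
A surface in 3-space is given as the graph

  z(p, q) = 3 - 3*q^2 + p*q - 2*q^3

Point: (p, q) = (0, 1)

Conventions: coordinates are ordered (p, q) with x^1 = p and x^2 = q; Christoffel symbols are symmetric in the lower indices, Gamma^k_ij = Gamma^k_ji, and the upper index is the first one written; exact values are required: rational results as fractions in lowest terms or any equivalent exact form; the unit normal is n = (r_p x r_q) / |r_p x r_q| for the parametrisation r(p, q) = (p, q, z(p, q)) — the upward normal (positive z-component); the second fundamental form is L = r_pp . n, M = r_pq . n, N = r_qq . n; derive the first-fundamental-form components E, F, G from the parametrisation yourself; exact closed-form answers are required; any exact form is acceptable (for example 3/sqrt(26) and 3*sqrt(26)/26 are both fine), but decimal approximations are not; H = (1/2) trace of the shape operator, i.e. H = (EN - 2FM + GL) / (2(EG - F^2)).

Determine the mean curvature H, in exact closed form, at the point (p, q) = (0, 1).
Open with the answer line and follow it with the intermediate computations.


Answer: H = -3*sqrt(146)/10658

z_p = 1, z_q = -12, z_pp = 0, z_pq = 1, z_qq = -18
E = 2, F = -12, G = 145; answer radicand W^2 = 146
unnormalised second-form numerators: l = 0, m = 1, n = -18; L = l/sqrt(146), and similarly M = m/sqrt(W^2), N = n/sqrt(W^2)
H = (E*n - 2*F*m + G*l) / (2*(EG - F^2)*sqrt(W^2)); E*n - 2*F*m + G*l = -12, EG - F^2 = 146, so H = (-3/73)/sqrt(146)


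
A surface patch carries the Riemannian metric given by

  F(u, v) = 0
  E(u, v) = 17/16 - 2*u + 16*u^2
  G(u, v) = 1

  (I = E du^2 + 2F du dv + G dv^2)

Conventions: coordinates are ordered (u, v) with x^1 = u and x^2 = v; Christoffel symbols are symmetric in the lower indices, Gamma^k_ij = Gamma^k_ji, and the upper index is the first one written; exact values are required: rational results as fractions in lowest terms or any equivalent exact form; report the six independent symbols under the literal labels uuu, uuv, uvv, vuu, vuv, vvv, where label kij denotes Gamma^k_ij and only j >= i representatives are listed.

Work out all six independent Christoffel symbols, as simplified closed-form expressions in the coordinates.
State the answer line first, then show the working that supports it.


Answer: Gamma_uuu = (256*u - 16)/(256*u^2 - 32*u + 17), Gamma_uuv = 0, Gamma_uvv = 0, Gamma_vuu = 0, Gamma_vuv = 0, Gamma_vvv = 0

E = 17/16 - 2*u + 16*u^2; F = 0; G = 1
Gamma^k_ij = (1/2) g^{kl} (d_i g_jl + d_j g_il - d_l g_ij), with g^inv = (1/(EG-F^2)) [[G, -F], [-F, E]]
first partials: E_u = -2 + 32*u, E_v = 0, F_u = 0, F_v = 0, G_u = 0, G_v = 0
D = EG - F^2 = 17/16 - 2*u + 16*u^2
expanded: Gamma^u_uu = (G E_u - 2F F_u + F E_v)/(2D), Gamma^u_uv = (G E_v - F G_u)/(2D), Gamma^u_vv = (2G F_v - G G_u - F G_v)/(2D), Gamma^v_uu = (2E F_u - E E_v - F E_u)/(2D), Gamma^v_uv = (E G_u - F E_v)/(2D), Gamma^v_vv = (E G_v - 2F F_v + F G_u)/(2D); substitute and cancel common factors


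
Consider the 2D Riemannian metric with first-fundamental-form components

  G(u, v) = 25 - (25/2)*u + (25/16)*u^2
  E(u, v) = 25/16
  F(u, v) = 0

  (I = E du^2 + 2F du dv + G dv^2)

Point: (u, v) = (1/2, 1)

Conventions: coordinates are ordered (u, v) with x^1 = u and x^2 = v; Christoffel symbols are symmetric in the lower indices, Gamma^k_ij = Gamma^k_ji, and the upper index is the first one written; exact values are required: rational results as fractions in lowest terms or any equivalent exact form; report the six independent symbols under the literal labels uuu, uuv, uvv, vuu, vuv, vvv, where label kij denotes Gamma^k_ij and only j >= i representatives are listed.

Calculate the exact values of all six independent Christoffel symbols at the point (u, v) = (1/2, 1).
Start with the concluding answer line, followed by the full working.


Answer: Gamma_uuu = 0, Gamma_uuv = 0, Gamma_uvv = 7/2, Gamma_vuu = 0, Gamma_vuv = -2/7, Gamma_vvv = 0

E = 25/16, F = 0, G = 1225/64 at the point
E_u = 0, E_v = 0, F_u = 0, F_v = 0, G_u = -175/16, G_v = 0
EG - F^2 = 30625/1024;  g^inv = (1024/30625) * [[1225/64, 0], [0, 25/16]]
first-kind symbols [ij,l] = (1/2)(d_i g_jl + d_j g_il - d_l g_ij): [uu,u] = E_u/2 = 0, [uu,v] = F_u - E_v/2 = 0, [uv,u] = E_v/2 = 0, [uv,v] = G_u/2 = -175/32, [vv,u] = F_v - G_u/2 = 175/32, [vv,v] = G_v/2 = 0
Gamma^u_ij = (G*[ij,u] - F*[ij,v])/(EG - F^2), Gamma^v_ij = (E*[ij,v] - F*[ij,u])/(EG - F^2)


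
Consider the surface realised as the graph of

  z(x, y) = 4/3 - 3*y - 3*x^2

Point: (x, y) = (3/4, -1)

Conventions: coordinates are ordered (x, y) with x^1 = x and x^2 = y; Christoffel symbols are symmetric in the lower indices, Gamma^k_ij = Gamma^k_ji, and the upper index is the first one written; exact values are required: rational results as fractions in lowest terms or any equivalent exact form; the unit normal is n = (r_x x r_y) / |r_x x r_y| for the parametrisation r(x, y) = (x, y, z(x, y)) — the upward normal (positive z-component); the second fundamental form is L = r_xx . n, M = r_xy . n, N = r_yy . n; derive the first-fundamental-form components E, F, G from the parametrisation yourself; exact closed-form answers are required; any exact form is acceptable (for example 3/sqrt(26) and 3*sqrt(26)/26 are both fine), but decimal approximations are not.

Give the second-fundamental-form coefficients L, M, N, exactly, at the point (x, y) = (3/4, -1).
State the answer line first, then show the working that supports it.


Answer: L = -12/11, M = 0, N = 0

z_x = -9/2, z_y = -3, z_xx = -6, z_xy = 0, z_yy = 0
E = 85/4, F = 27/2, G = 10; answer radicand W^2 = 121/4
unnormalised second-form numerators: l = -6, m = 0, n = 0; L = l/sqrt(121/4), and similarly M = m/sqrt(W^2), N = n/sqrt(W^2)


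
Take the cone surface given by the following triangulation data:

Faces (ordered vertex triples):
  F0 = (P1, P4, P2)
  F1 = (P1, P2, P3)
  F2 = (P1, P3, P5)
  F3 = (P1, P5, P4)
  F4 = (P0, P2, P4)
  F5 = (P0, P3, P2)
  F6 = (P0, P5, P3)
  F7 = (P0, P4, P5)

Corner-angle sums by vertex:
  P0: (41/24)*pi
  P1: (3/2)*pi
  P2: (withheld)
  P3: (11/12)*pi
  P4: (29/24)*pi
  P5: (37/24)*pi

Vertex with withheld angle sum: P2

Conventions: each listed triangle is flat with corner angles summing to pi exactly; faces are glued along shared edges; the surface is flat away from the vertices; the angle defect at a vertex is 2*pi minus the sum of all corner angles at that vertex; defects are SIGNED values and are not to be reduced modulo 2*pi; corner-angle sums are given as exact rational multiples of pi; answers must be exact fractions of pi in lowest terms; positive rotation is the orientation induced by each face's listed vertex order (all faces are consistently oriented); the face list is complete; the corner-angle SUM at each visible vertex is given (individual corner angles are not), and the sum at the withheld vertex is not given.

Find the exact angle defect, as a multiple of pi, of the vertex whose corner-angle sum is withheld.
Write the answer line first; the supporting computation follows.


Answer: defect(P2) = (7/8)*pi

V = 6, E = 12, F = 8; chi = V - E + F = 2
Gauss-Bonnet: total defect = 2*pi*chi = 4*pi; visible defects sum to (25/8)*pi


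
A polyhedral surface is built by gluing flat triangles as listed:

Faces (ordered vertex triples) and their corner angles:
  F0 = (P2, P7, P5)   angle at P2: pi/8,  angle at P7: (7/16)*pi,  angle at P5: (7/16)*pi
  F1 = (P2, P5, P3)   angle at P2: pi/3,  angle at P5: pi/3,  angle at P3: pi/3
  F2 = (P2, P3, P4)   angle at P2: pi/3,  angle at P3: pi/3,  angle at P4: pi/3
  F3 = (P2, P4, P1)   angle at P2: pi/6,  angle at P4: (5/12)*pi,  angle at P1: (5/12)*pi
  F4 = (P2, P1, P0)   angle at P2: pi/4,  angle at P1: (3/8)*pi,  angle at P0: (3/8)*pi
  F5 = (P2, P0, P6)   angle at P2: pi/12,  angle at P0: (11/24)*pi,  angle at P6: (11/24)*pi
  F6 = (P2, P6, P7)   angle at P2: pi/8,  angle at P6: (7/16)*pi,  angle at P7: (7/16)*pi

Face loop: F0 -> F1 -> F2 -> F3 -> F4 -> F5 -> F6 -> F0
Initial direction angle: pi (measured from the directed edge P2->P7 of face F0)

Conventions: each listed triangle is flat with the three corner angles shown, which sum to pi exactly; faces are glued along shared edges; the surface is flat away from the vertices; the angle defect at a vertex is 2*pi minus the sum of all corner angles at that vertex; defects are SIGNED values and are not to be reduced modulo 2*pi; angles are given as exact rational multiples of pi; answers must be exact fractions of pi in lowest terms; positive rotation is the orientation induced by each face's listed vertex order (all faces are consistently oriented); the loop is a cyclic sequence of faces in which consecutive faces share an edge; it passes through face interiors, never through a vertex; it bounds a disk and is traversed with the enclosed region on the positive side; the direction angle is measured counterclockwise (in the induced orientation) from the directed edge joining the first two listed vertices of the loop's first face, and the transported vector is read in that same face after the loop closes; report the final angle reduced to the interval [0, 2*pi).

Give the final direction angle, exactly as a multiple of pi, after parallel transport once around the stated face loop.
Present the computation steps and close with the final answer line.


enclosed vertex P2: corner angles sum to (17/12)*pi, defect = 2*pi - (17/12)*pi = (7/12)*pi
holonomy = initial angle + sum of enclosed defects (mod 2*pi), positive in the induced orientation
final angle = pi + (7/12)*pi = (19/12)*pi (mod 2*pi)

Answer: final direction angle = (19/12)*pi


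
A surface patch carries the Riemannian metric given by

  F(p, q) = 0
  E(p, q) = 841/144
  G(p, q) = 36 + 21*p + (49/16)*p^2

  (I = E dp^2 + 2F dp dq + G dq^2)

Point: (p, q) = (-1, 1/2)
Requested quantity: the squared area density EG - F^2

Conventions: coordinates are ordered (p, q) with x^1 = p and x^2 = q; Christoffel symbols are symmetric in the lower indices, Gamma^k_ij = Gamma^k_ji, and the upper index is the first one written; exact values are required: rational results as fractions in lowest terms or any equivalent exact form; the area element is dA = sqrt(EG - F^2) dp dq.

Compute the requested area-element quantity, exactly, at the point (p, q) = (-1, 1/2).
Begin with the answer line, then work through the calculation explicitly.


Answer: EG - F^2 = 243049/2304

E = 841/144, F = 0, G = 289/16; EG - F^2 = 243049/2304


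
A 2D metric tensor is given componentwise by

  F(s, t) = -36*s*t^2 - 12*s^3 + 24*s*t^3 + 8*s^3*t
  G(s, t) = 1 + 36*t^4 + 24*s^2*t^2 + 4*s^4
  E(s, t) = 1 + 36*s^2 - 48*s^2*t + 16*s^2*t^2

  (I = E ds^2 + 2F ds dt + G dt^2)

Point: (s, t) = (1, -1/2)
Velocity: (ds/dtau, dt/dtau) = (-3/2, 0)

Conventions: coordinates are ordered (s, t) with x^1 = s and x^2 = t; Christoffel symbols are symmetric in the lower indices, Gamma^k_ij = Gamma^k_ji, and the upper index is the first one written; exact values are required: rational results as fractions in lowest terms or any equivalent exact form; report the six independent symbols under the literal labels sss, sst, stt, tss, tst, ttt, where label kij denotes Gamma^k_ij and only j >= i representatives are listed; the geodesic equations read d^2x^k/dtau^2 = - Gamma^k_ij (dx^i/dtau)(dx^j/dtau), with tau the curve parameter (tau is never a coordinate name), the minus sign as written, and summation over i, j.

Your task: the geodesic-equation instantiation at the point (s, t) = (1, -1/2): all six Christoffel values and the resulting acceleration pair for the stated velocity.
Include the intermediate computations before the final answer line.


E = 65, F = -28, G = 53/4 at the point
E_s = 128, E_t = -64, F_s = -60, F_t = 62, G_s = 28, G_t = -42
EG - F^2 = 309/4;  g^inv = (4/309) * [[53/4, 28], [28, 65]]
first-kind symbols [ij,l] = (1/2)(d_i g_jl + d_j g_il - d_l g_ij): [ss,s] = E_s/2 = 64, [ss,t] = F_s - E_t/2 = -28, [st,s] = E_t/2 = -32, [st,t] = G_s/2 = 14, [tt,s] = F_t - G_s/2 = 48, [tt,t] = G_t/2 = -21
Gamma^s_ij = (G*[ij,s] - F*[ij,t])/(EG - F^2), Gamma^t_ij = (E*[ij,t] - F*[ij,s])/(EG - F^2)
Gamma_sss = 256/309, Gamma_sst = -128/309, Gamma_stt = 64/103, Gamma_tss = -112/309, Gamma_tst = 56/309, Gamma_ttt = -28/103
d^2s/dtau^2 = -(Gamma_sss*(-3/2)^2 + 2*Gamma_sst*(-3/2)*(0) + Gamma_stt*(0)^2) = -192/103
d^2t/dtau^2 = -(Gamma_tss*(-3/2)^2 + 2*Gamma_tst*(-3/2)*(0) + Gamma_ttt*(0)^2) = 84/103

Answer: Gamma_sss = 256/309, Gamma_sst = -128/309, Gamma_stt = 64/103, Gamma_tss = -112/309, Gamma_tst = 56/309, Gamma_ttt = -28/103; accelerations (d^2s/dtau^2, d^2t/dtau^2) = (-192/103, 84/103)


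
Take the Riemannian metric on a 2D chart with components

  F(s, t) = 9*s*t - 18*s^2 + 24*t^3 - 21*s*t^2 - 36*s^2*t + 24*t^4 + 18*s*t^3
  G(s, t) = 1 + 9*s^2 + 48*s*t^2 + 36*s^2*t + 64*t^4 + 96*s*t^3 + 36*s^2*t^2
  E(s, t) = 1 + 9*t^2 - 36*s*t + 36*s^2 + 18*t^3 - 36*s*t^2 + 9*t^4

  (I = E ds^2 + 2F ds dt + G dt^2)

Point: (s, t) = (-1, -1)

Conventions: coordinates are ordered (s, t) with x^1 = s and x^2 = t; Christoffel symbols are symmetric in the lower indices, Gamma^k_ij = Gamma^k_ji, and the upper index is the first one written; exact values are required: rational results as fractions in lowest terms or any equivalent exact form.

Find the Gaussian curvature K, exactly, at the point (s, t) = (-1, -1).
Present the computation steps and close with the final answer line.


E = 37, F = 66, G = 122, EG - F^2 = 158 at the point
E_s = -72, E_t = -36, F_s = -84, F_t = -165, G_s = -66, G_t = -484
E_tt = 90, F_st = 177, G_ss = 18
By Brioschi, K is (det M1 - det M2) divided by (EG - F^2) squared.
M1 = [[-E_tt/2 + F_st - G_ss/2, E_s/2, F_s - E_t/2], [F_t - G_s/2, E, F], [G_t/2, F, G]] = [[123, -36, -66], [-132, 37, 66], [-242, 66, 122]]; det M1 = -1290
M2 = [[0, E_t/2, G_s/2], [E_t/2, E, F], [G_s/2, F, G]] = [[0, -18, -33], [-18, 37, 66], [-33, 66, 122]]; det M2 = -1413
det M1 - det M2 = 123; K = 123 / (158)^2 = 123/24964

Answer: K = 123/24964


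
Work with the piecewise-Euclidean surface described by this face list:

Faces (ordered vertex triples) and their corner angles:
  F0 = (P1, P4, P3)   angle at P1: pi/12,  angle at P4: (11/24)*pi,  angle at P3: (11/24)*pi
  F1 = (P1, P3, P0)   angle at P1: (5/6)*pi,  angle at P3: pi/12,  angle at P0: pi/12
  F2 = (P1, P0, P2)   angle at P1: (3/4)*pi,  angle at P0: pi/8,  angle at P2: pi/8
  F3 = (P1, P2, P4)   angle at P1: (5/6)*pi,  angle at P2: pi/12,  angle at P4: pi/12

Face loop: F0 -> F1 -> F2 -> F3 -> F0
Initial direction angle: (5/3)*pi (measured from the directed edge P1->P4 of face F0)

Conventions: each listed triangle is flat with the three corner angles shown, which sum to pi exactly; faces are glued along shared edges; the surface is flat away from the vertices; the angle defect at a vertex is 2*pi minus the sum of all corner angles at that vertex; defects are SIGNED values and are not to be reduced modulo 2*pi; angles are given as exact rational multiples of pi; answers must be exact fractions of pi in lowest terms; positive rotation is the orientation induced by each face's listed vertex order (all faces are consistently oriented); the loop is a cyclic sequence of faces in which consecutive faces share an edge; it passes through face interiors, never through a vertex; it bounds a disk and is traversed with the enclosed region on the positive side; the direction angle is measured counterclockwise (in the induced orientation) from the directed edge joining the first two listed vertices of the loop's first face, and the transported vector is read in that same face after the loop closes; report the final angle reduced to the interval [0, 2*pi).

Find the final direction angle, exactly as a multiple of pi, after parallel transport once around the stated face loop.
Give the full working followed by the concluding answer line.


enclosed vertex P1: corner angles sum to (5/2)*pi, defect = 2*pi - (5/2)*pi = -pi/2
adding the enclosed defects to the starting angle (mod 2*pi, induced orientation) gives the holonomy
final angle = (5/3)*pi - pi/2 = (7/6)*pi (mod 2*pi)

Answer: final direction angle = (7/6)*pi


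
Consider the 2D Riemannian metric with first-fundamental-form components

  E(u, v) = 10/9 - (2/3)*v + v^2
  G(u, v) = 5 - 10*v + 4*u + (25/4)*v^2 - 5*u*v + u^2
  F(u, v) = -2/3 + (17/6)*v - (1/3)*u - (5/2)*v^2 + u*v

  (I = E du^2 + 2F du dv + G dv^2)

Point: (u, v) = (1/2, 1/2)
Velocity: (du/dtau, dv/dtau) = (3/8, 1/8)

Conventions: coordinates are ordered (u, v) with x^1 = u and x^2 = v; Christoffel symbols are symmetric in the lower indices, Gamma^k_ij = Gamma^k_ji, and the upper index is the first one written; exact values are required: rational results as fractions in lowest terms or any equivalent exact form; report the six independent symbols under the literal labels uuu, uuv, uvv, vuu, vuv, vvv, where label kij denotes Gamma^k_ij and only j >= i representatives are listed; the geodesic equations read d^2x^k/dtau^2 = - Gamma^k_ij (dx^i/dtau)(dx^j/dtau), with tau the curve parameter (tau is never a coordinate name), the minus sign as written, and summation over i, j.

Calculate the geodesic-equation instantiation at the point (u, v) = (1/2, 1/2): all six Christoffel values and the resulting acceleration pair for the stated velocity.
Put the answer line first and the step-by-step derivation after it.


Answer: Gamma_uuu = 0, Gamma_uuv = 24/373, Gamma_uvv = -60/373, Gamma_vuu = 0, Gamma_vuv = 180/373, Gamma_vvv = -450/373; accelerations (d^2u/dtau^2, d^2v/dtau^2) = (-21/5968, -315/11936)

E = 37/36, F = 5/24, G = 41/16 at the point
E_u = 0, E_v = 1/3, F_u = 1/6, F_v = 5/6, G_u = 5/2, G_v = -25/4
EG - F^2 = 373/144;  g^inv = (144/373) * [[41/16, -5/24], [-5/24, 37/36]]
first-kind symbols [ij,l] = (1/2)(d_i g_jl + d_j g_il - d_l g_ij): [uu,u] = E_u/2 = 0, [uu,v] = F_u - E_v/2 = 0, [uv,u] = E_v/2 = 1/6, [uv,v] = G_u/2 = 5/4, [vv,u] = F_v - G_u/2 = -5/12, [vv,v] = G_v/2 = -25/8
Gamma^u_ij = (G*[ij,u] - F*[ij,v])/(EG - F^2), Gamma^v_ij = (E*[ij,v] - F*[ij,u])/(EG - F^2)
Gamma_uuu = 0, Gamma_uuv = 24/373, Gamma_uvv = -60/373, Gamma_vuu = 0, Gamma_vuv = 180/373, Gamma_vvv = -450/373
d^2u/dtau^2 = -(Gamma_uuu*(3/8)^2 + 2*Gamma_uuv*(3/8)*(1/8) + Gamma_uvv*(1/8)^2) = -21/5968
d^2v/dtau^2 = -(Gamma_vuu*(3/8)^2 + 2*Gamma_vuv*(3/8)*(1/8) + Gamma_vvv*(1/8)^2) = -315/11936
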